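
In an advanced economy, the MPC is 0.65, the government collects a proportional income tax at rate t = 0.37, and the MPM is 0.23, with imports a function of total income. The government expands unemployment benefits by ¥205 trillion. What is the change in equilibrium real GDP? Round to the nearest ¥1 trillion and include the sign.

+¥162 trillion

The transfer change shifts disposable income by +¥205 trillion, so first-round consumption changes by c·ΔTR = 0.65 × (+¥205 trillion) = +¥133.25 trillion.
Expenditure multiplier = 1/(1 − c(1−t) + m) = 1/(1 − 0.65×0.63 + 0.23) = 1/0.8205 ≈ 1.219.
The transfer multiplier is c × k ≈ 0.792, so ΔY = k × (c·ΔTR) = (+¥133.25 trillion) / 0.8205 ≈ +¥162 trillion.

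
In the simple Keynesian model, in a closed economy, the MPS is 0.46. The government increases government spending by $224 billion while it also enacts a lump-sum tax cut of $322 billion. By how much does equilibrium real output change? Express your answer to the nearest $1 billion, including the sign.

MPC = 1 − MPS = 1 − 0.46 = 0.54.
Expenditure multiplier = 1/(1 − MPC) = 1/(1 − 0.54) = 1/0.46 ≈ 2.174.
ΔG contributes k·ΔG = (+$224 billion) / 0.46 ≈ +$487 billion.
ΔT of −$322 billion changes first-round spending by −c·ΔT = +$173.88 billion, contributing k·(−c·ΔT) = (+$173.88 billion) / 0.46 = +$378 billion.
Net ΔY = k(ΔG − c·ΔT) = (+$397.88 billion) / 0.46 ≈ +$865 billion.

+$865 billion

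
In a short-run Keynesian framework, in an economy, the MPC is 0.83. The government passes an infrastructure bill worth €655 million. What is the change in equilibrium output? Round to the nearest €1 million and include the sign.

Expenditure multiplier = 1/(1 − MPC) = 1/(1 − 0.83) = 1/0.17 ≈ 5.882.
ΔY = k × ΔG = (+€655 million) / 0.17 ≈ +€3,853 million.

+€3,853 million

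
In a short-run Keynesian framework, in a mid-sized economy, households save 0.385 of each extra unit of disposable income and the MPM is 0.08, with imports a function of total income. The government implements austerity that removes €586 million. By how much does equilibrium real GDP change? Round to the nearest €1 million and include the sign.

MPC = 1 − MPS = 1 − 0.385 = 0.615.
Expenditure multiplier = 1/(1 − c + m) = 1/(1 − 0.615 + 0.08) = 1/0.465 ≈ 2.151.
ΔY = k × ΔG = (−€586 million) / 0.465 ≈ −€1,260 million.

−€1,260 million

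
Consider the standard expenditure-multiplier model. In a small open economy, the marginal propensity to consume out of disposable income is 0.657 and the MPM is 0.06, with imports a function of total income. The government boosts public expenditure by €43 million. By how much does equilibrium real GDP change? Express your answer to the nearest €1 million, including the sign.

+€107 million

Expenditure multiplier = 1/(1 − c + m) = 1/(1 − 0.657 + 0.06) = 1/0.403 ≈ 2.481.
ΔY = k × ΔG = (+€43 million) / 0.403 ≈ +€107 million.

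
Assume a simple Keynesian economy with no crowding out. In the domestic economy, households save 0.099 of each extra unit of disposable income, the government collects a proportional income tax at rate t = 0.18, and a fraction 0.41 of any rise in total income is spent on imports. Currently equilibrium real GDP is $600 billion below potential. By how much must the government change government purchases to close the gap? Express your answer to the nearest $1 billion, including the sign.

+$403 billion

MPC = 1 − MPS = 1 − 0.099 = 0.901.
Spending multiplier = 1/(1 − c(1−t) + m) = 1/(1 − 0.901×0.82 + 0.41) = 1/0.67118 ≈ 1.49.
Need ΔY = +$600 billion, so ΔG = ΔY/k = (+$600 billion) × 0.67118 ≈ +$403 billion.
The government should increase government purchases by $403 billion.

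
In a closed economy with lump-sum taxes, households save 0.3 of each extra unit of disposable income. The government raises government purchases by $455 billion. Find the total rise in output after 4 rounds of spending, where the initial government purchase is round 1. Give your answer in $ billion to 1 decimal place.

$1,152.5 billion

MPC = 1 − MPS = 1 − 0.3 = 0.7.
Round 1 adds ΔG = $455 billion; each later round is MPC = 0.7 times the previous.
After 4 rounds: 455 + 318.5 + 222.95 + 156.065 = ΔG·(1 − c^4)/(1 − c) = 455 × (1 − 0.2401)/0.3 ≈ $1,152.5 billion.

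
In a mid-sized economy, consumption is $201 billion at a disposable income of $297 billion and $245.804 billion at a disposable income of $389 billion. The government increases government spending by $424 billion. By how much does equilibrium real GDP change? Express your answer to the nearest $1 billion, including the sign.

+$827 billion

MPC = ΔC/ΔYd = (245.804 − 201)/(389 − 297) = 44.804/92 = 0.487.
Government-spending multiplier = 1/(1 − MPC) = 1/(1 − 0.487) = 1/0.513 ≈ 1.949.
ΔY = k × ΔG = (+$424 billion) / 0.513 ≈ +$827 billion.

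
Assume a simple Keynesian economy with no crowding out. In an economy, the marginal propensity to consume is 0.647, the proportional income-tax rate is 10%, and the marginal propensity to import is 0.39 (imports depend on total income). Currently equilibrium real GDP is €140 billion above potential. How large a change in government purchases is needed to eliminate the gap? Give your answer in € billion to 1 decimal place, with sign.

Spending multiplier = 1/(1 − c(1−t) + m) = 1/(1 − 0.647×0.9 + 0.39) = 1/0.8077 ≈ 1.238.
Need ΔY = −€140 billion, so ΔG = ΔY/k = (−€140 billion) × 0.8077 ≈ −€113.1 billion.
The government should cut government purchases by €113.1 billion.

−€113.1 billion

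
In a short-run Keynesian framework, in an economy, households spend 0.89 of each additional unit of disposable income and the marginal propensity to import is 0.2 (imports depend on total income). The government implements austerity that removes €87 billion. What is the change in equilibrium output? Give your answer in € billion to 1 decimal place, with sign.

−€280.6 billion

Spending multiplier = 1/(1 − c + m) = 1/(1 − 0.89 + 0.2) = 1/0.31 ≈ 3.226.
ΔY = k × ΔG = (−€87 billion) / 0.31 ≈ −€280.6 billion.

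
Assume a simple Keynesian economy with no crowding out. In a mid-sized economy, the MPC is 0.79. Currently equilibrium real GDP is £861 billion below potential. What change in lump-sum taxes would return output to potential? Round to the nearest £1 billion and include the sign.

Spending multiplier = 1/(1 − MPC) = 1/(1 − 0.79) = 1/0.21 ≈ 4.762.
Tax multiplier = −c·k = −0.79/0.21 ≈ −3.762. Need ΔY = +£861 billion, so ΔT = ΔY/(−c·k) = −(+£861 billion) × 0.21 / 0.79 ≈ −£229 billion.
The government should cut lump-sum taxes by £229 billion.

−£229 billion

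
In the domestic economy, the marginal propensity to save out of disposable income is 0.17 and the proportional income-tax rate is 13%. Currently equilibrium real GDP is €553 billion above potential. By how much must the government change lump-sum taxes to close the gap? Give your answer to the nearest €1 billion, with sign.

MPC = 1 − MPS = 1 − 0.17 = 0.83.
Spending multiplier = 1/(1 − c(1−t)) = 1/(1 − 0.83×0.87) = 1/0.2779 ≈ 3.598.
Tax multiplier = −c·k = −0.83/0.2779 ≈ −2.987. Need ΔY = −€553 billion, so ΔT = ΔY/(−c·k) = −(−€553 billion) × 0.2779 / 0.83 ≈ +€185 billion.
The government should raise lump-sum taxes by €185 billion.

+€185 billion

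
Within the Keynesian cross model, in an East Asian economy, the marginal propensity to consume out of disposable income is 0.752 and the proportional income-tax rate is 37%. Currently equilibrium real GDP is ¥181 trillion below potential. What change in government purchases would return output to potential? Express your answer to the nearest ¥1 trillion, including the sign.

+¥95 trillion

Spending multiplier = 1/(1 − c(1−t)) = 1/(1 − 0.752×0.63) = 1/0.52624 ≈ 1.9.
Need ΔY = +¥181 trillion, so ΔG = ΔY/k = (+¥181 trillion) × 0.52624 ≈ +¥95 trillion.
The government should increase government purchases by ¥95 trillion.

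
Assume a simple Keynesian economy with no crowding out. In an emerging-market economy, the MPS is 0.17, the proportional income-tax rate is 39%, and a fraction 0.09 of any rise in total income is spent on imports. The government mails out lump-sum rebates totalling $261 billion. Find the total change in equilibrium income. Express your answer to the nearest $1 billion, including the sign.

+$371 billion

MPC = 1 − MPS = 1 − 0.17 = 0.83.
A lump-sum tax change of −$261 billion shifts disposable income by +$261 billion; first-round consumption changes by −c × ΔT = −0.83 × (−$261 billion) = +$216.63 billion.
Expenditure multiplier = 1/(1 − c(1−t) + m) = 1/(1 − 0.83×0.61 + 0.09) = 1/0.5837 ≈ 1.713.
The tax multiplier is −c × k ≈ −1.422, so ΔY = k × (−c·ΔT) = (+$216.63 billion) / 0.5837 ≈ +$371 billion.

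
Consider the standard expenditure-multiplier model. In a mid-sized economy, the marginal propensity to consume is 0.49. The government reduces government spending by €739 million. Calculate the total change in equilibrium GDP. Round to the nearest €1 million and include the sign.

Spending multiplier = 1/(1 − MPC) = 1/(1 − 0.49) = 1/0.51 ≈ 1.961.
ΔY = k × ΔG = (−€739 million) / 0.51 ≈ −€1,449 million.

−€1,449 million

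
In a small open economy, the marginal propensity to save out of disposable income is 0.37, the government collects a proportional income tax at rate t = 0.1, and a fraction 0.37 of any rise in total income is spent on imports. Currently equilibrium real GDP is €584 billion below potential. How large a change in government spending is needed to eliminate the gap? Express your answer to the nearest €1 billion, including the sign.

MPC = 1 − MPS = 1 − 0.37 = 0.63.
Spending multiplier = 1/(1 − c(1−t) + m) = 1/(1 − 0.63×0.9 + 0.37) = 1/0.803 ≈ 1.245.
Need ΔY = +€584 billion, so ΔG = ΔY/k = (+€584 billion) × 0.803 ≈ +€469 billion.
The government should increase government spending by €469 billion.

+€469 billion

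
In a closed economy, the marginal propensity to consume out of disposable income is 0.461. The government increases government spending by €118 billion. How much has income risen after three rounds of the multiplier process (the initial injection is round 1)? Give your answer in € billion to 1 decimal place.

€197.5 billion

Round 1 adds ΔG = €118 billion; each later round is MPC = 0.461 times the previous.
After 3 rounds: 118 + 54.398 + 25.077478 = ΔG·(1 − c^3)/(1 − c) = 118 × (1 − 0.097972181)/0.539 ≈ €197.5 billion.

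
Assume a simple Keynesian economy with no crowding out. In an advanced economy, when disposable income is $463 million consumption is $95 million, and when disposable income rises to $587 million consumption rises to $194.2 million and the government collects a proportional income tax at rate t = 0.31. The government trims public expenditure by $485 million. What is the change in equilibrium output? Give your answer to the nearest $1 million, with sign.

MPC = ΔC/ΔYd = (194.2 − 95)/(587 − 463) = 99.2/124 = 0.8.
Government-spending multiplier = 1/(1 − c(1−t)) = 1/(1 − 0.8×0.69) = 1/0.448 ≈ 2.232.
ΔY = k × ΔG = (−$485 million) / 0.448 ≈ −$1,083 million.

−$1,083 million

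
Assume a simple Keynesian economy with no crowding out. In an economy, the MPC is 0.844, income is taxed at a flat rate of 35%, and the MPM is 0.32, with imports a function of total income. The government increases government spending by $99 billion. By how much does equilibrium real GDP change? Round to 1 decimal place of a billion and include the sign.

+$128.3 billion

Expenditure multiplier = 1/(1 − c(1−t) + m) = 1/(1 − 0.844×0.65 + 0.32) = 1/0.7714 ≈ 1.296.
ΔY = k × ΔG = (+$99 billion) / 0.7714 ≈ +$128.3 billion.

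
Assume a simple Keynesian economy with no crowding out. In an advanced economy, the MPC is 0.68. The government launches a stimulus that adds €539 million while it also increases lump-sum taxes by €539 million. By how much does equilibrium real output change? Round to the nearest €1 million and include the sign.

Expenditure multiplier = 1/(1 − MPC) = 1/(1 − 0.68) = 1/0.32 = 3.125.
ΔG contributes k·ΔG = (+€539 million) / 0.32 ≈ +€1,684.4 million.
ΔT of +€539 million changes first-round spending by −c·ΔT = −€366.52 million, contributing k·(−c·ΔT) = (−€366.52 million) / 0.32 ≈ −€1,145.4 million.
With ΔG = ΔT and no other leakages, the balanced-budget multiplier is 1, so ΔY = ΔG = +€539 million.

+€539 million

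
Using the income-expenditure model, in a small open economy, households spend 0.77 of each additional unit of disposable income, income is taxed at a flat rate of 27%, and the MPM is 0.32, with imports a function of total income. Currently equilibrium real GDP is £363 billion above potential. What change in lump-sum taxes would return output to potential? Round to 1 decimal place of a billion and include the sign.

+£357.3 billion

Spending multiplier = 1/(1 − c(1−t) + m) = 1/(1 − 0.77×0.73 + 0.32) = 1/0.7579 ≈ 1.319.
Tax multiplier = −c·k = −0.77/0.7579 ≈ −1.016. Need ΔY = −£363 billion, so ΔT = ΔY/(−c·k) = −(−£363 billion) × 0.7579 / 0.77 ≈ +£357.3 billion.
The government should raise lump-sum taxes by £357.3 billion.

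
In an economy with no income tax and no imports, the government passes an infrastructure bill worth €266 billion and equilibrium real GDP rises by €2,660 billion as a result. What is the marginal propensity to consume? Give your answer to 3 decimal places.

0.900

Implied spending multiplier k = ΔY/ΔG = 2,660/266 = 10.
Since k = 1/(1 − MPC), MPC = 1 − 1/k = 1 − ΔG/ΔY = 1 − 266/2,660 = 0.900.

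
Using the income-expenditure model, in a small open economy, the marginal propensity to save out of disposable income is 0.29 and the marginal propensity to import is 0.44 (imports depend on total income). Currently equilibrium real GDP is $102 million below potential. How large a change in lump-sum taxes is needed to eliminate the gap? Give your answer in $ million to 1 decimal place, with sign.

MPC = 1 − MPS = 1 − 0.29 = 0.71.
Spending multiplier = 1/(1 − c + m) = 1/(1 − 0.71 + 0.44) = 1/0.73 ≈ 1.37.
Tax multiplier = −c·k = −0.71/0.73 ≈ −0.973. Need ΔY = +$102 million, so ΔT = ΔY/(−c·k) = −(+$102 million) × 0.73 / 0.71 ≈ −$104.9 million.
The government should cut lump-sum taxes by $104.9 million.

−$104.9 million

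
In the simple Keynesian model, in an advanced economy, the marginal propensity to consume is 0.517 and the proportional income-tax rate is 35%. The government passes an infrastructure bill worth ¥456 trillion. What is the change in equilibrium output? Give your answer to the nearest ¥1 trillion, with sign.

Spending multiplier = 1/(1 − c(1−t)) = 1/(1 − 0.517×0.65) = 1/0.66395 ≈ 1.506.
ΔY = k × ΔG = (+¥456 trillion) / 0.66395 ≈ +¥687 trillion.

+¥687 trillion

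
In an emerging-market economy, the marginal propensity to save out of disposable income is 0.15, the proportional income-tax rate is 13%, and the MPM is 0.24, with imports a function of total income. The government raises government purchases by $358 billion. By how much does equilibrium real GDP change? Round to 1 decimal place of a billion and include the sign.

MPC = 1 − MPS = 1 − 0.15 = 0.85.
Expenditure multiplier = 1/(1 − c(1−t) + m) = 1/(1 − 0.85×0.87 + 0.24) = 1/0.5005 ≈ 1.998.
ΔY = k × ΔG = (+$358 billion) / 0.5005 ≈ +$715.3 billion.

+$715.3 billion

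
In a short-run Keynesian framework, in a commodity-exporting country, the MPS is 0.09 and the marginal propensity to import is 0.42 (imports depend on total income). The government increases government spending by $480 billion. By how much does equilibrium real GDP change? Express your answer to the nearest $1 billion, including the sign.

MPC = 1 − MPS = 1 − 0.09 = 0.91.
Expenditure multiplier = 1/(1 − c + m) = 1/(1 − 0.91 + 0.42) = 1/0.51 ≈ 1.961.
ΔY = k × ΔG = (+$480 billion) / 0.51 ≈ +$941 billion.

+$941 billion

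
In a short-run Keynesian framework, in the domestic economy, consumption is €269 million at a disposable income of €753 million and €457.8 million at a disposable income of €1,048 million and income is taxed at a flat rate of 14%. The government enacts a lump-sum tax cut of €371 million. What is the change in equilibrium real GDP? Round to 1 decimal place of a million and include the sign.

+€528.1 million

MPC = ΔC/ΔYd = (457.8 − 269)/(1,048 − 753) = 188.8/295 = 0.64.
A lump-sum tax change of −€371 million shifts disposable income by +€371 million; first-round consumption changes by −c × ΔT = −0.64 × (−€371 million) = +€237.44 million.
Expenditure multiplier = 1/(1 − c(1−t)) = 1/(1 − 0.64×0.86) = 1/0.4496 ≈ 2.224.
The tax multiplier is −c × k ≈ −1.423, so ΔY = k × (−c·ΔT) = (+€237.44 million) / 0.4496 ≈ +€528.1 million.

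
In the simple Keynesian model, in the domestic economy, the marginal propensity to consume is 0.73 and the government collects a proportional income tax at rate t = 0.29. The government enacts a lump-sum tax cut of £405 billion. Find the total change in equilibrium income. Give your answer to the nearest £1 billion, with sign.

+£614 billion

A lump-sum tax change of −£405 billion shifts disposable income by +£405 billion; first-round consumption changes by −c × ΔT = −0.73 × (−£405 billion) = +£295.65 billion.
Expenditure multiplier = 1/(1 − c(1−t)) = 1/(1 − 0.73×0.71) = 1/0.4817 ≈ 2.076.
The tax multiplier is −c × k ≈ −1.515, so ΔY = k × (−c·ΔT) = (+£295.65 billion) / 0.4817 ≈ +£614 billion.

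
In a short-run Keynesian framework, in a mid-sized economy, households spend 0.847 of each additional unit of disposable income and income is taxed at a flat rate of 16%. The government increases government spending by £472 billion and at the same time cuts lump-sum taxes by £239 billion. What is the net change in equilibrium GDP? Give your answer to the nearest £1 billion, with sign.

Expenditure multiplier = 1/(1 − c(1−t)) = 1/(1 − 0.847×0.84) = 1/0.28852 ≈ 3.466.
ΔG contributes k·ΔG = (+£472 billion) / 0.28852 ≈ +£1,635.9 billion.
ΔT of −£239 billion changes first-round spending by −c·ΔT = +£202.433 billion, contributing k·(−c·ΔT) = (+£202.433 billion) / 0.28852 ≈ +£701.6 billion.
Net ΔY = k(ΔG − c·ΔT) = (+£674.433 billion) / 0.28852 ≈ +£2,338 billion.

+£2,338 billion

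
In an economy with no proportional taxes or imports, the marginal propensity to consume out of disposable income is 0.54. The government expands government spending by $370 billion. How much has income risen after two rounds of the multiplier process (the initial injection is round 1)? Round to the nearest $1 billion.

$570 billion

Round 1 adds ΔG = $370 billion; each later round is MPC = 0.54 times the previous.
After 2 rounds: 370 + 199.8 = ΔG·(1 − c^2)/(1 − c) = 370 × (1 − 0.2916)/0.46 ≈ $570 billion.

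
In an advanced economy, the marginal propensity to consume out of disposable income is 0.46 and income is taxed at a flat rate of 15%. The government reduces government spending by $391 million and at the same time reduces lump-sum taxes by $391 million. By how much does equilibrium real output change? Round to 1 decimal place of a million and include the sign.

−$346.7 million

Expenditure multiplier = 1/(1 − c(1−t)) = 1/(1 − 0.46×0.85) = 1/0.609 ≈ 1.642.
ΔG contributes k·ΔG = (−$391 million) / 0.609 ≈ −$642 million.
ΔT of −$391 million changes first-round spending by −c·ΔT = +$179.86 million, contributing k·(−c·ΔT) = (+$179.86 million) / 0.609 ≈ +$295.3 million.
Net ΔY = k(ΔG − c·ΔT) = (−$211.14 million) / 0.609 ≈ −$346.7 million.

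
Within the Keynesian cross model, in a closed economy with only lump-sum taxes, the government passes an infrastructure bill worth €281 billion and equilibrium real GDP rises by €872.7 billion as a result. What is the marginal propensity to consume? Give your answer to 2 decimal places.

0.68

Implied spending multiplier k = ΔY/ΔG = 872.7/281 ≈ 3.1057.
Since k = 1/(1 − MPC), MPC = 1 − 1/k = 1 − ΔG/ΔY = 1 − 281/872.7 ≈ 0.68.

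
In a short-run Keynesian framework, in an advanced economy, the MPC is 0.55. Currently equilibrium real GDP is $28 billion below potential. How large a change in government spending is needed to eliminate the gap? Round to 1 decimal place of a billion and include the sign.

+$12.6 billion

Spending multiplier = 1/(1 − MPC) = 1/(1 − 0.55) = 1/0.45 ≈ 2.222.
Need ΔY = +$28 billion, so ΔG = ΔY/k = (+$28 billion) × 0.45 = +$12.6 billion.
The government should increase government spending by $12.6 billion.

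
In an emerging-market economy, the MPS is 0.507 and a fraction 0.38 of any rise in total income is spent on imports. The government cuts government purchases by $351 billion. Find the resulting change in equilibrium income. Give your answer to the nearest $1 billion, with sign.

MPC = 1 − MPS = 1 − 0.507 = 0.493.
Expenditure multiplier = 1/(1 − c + m) = 1/(1 − 0.493 + 0.38) = 1/0.887 ≈ 1.127.
ΔY = k × ΔG = (−$351 billion) / 0.887 ≈ −$396 billion.

−$396 billion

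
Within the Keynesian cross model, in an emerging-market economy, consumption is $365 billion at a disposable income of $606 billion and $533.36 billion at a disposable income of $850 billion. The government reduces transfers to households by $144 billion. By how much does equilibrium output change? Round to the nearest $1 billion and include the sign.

MPC = ΔC/ΔYd = (533.36 − 365)/(850 − 606) = 168.36/244 = 0.69.
The transfer change shifts disposable income by −$144 billion, so first-round consumption changes by c·ΔTR = 0.69 × (−$144 billion) = −$99.36 billion.
Expenditure multiplier = 1/(1 − MPC) = 1/(1 − 0.69) = 1/0.31 ≈ 3.226.
The transfer multiplier is c × k ≈ 2.226, so ΔY = k × (c·ΔTR) = (−$99.36 billion) / 0.31 ≈ −$321 billion.

−$321 billion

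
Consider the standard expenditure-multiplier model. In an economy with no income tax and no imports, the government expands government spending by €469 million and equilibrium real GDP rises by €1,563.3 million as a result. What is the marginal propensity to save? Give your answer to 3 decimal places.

0.300

Implied spending multiplier k = ΔY/ΔG = 1,563.3/469 ≈ 3.3333.
Since k = 1/(1 − MPC), MPC = 1 − 1/k = 1 − ΔG/ΔY = 1 − 469/1,563.3 ≈ 0.700.
MPS = 1 − MPC = 0.300.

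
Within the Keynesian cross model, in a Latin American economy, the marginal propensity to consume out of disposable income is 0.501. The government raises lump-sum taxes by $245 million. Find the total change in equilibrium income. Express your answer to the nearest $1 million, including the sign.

−$246 million

A lump-sum tax change of +$245 million shifts disposable income by −$245 million; first-round consumption changes by −c × ΔT = −0.501 × (+$245 million) = −$122.745 million.
Expenditure multiplier = 1/(1 − MPC) = 1/(1 − 0.501) = 1/0.499 ≈ 2.004.
The tax multiplier is −c × k ≈ −1.004, so ΔY = k × (−c·ΔT) = (−$122.745 million) / 0.499 ≈ −$246 million.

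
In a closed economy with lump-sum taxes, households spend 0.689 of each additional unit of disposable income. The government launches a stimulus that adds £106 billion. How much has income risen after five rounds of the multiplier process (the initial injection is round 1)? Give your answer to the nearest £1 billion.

£288 billion

Round 1 adds ΔG = £106 billion; each later round is MPC = 0.689 times the previous.
After 5 rounds: 106 + 73.034 + 50.320426 + 34.670773514 + 23.888162951146 = ΔG·(1 − c^5)/(1 − c) = 106 × (1 − 0.155273059182449)/0.311 ≈ £288 billion.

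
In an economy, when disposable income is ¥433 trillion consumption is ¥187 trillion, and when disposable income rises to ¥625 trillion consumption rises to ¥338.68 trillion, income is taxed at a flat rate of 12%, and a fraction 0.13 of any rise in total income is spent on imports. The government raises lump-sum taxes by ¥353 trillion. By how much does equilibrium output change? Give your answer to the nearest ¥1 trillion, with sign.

−¥641 trillion

MPC = ΔC/ΔYd = (338.68 − 187)/(625 − 433) = 151.68/192 = 0.79.
A lump-sum tax change of +¥353 trillion shifts disposable income by −¥353 trillion; first-round consumption changes by −c × ΔT = −0.79 × (+¥353 trillion) = −¥278.87 trillion.
Expenditure multiplier = 1/(1 − c(1−t) + m) = 1/(1 − 0.79×0.88 + 0.13) = 1/0.4348 ≈ 2.3.
The tax multiplier is −c × k ≈ −1.817, so ΔY = k × (−c·ΔT) = (−¥278.87 trillion) / 0.4348 ≈ −¥641 trillion.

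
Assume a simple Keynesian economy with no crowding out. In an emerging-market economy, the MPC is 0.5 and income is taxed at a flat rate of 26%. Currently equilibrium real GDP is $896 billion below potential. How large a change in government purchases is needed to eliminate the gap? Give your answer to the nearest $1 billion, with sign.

Spending multiplier = 1/(1 − c(1−t)) = 1/(1 − 0.5×0.74) = 1/0.63 ≈ 1.587.
Need ΔY = +$896 billion, so ΔG = ΔY/k = (+$896 billion) × 0.63 ≈ +$564 billion.
The government should increase government purchases by $564 billion.

+$564 billion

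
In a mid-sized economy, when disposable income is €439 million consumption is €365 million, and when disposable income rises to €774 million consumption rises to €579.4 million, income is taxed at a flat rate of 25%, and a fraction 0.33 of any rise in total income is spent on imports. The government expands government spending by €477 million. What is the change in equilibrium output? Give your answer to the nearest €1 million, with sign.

MPC = ΔC/ΔYd = (579.4 − 365)/(774 − 439) = 214.4/335 = 0.64.
Expenditure multiplier = 1/(1 − c(1−t) + m) = 1/(1 − 0.64×0.75 + 0.33) = 1/0.85 ≈ 1.176.
ΔY = k × ΔG = (+€477 million) / 0.85 ≈ +€561 million.

+€561 million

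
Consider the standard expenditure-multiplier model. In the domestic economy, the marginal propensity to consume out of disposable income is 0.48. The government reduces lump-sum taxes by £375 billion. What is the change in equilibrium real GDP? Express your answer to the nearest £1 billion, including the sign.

+£346 billion

A lump-sum tax change of −£375 billion shifts disposable income by +£375 billion; first-round consumption changes by −c × ΔT = −0.48 × (−£375 billion) = +£180 billion.
Expenditure multiplier = 1/(1 − MPC) = 1/(1 − 0.48) = 1/0.52 ≈ 1.923.
The tax multiplier is −c × k ≈ −0.923, so ΔY = k × (−c·ΔT) = (+£180 billion) / 0.52 ≈ +£346 billion.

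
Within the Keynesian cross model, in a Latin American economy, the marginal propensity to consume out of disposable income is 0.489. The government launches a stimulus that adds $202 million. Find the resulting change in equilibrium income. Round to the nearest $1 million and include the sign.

+$395 million

Spending multiplier = 1/(1 − MPC) = 1/(1 − 0.489) = 1/0.511 ≈ 1.957.
ΔY = k × ΔG = (+$202 million) / 0.511 ≈ +$395 million.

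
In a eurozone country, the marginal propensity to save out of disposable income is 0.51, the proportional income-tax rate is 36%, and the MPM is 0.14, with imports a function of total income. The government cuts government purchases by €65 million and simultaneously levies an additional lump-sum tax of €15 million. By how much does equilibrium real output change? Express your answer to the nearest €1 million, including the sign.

−€88 million

MPC = 1 − MPS = 1 − 0.51 = 0.49.
Expenditure multiplier = 1/(1 − c(1−t) + m) = 1/(1 − 0.49×0.64 + 0.14) = 1/0.8264 ≈ 1.21.
ΔG contributes k·ΔG = (−€65 million) / 0.8264 ≈ −€78.7 million.
ΔT of +€15 million changes first-round spending by −c·ΔT = −€7.35 million, contributing k·(−c·ΔT) = (−€7.35 million) / 0.8264 ≈ −€8.9 million.
Net ΔY = k(ΔG − c·ΔT) = (−€72.35 million) / 0.8264 ≈ −€88 million.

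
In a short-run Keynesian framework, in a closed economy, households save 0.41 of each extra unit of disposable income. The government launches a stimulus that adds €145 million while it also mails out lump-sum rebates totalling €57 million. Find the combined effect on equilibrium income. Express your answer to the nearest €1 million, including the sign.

MPC = 1 − MPS = 1 − 0.41 = 0.59.
Expenditure multiplier = 1/(1 − MPC) = 1/(1 − 0.59) = 1/0.41 ≈ 2.439.
ΔG contributes k·ΔG = (+€145 million) / 0.41 ≈ +€353.7 million.
ΔT of −€57 million changes first-round spending by −c·ΔT = +€33.63 million, contributing k·(−c·ΔT) = (+€33.63 million) / 0.41 ≈ +€82 million.
Net ΔY = k(ΔG − c·ΔT) = (+€178.63 million) / 0.41 ≈ +€436 million.

+€436 million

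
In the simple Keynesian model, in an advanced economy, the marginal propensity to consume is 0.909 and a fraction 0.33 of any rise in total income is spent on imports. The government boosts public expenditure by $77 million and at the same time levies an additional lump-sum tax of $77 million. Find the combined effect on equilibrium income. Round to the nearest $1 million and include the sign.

Expenditure multiplier = 1/(1 − c + m) = 1/(1 − 0.909 + 0.33) = 1/0.421 ≈ 2.375.
ΔG contributes k·ΔG = (+$77 million) / 0.421 ≈ +$182.9 million.
ΔT of +$77 million changes first-round spending by −c·ΔT = −$69.993 million, contributing k·(−c·ΔT) = (−$69.993 million) / 0.421 ≈ −$166.3 million.
Net ΔY = k(ΔG − c·ΔT) = (+$7.007 million) / 0.421 ≈ +$17 million.

+$17 million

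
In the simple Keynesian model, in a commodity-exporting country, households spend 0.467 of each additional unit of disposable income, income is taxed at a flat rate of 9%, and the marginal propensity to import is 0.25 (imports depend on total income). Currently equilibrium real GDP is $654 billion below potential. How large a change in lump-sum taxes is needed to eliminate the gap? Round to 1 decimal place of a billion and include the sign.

−$1,155.4 billion

Spending multiplier = 1/(1 − c(1−t) + m) = 1/(1 − 0.467×0.91 + 0.25) = 1/0.82503 ≈ 1.212.
Tax multiplier = −c·k = −0.467/0.82503 ≈ −0.566. Need ΔY = +$654 billion, so ΔT = ΔY/(−c·k) = −(+$654 billion) × 0.82503 / 0.467 ≈ −$1,155.4 billion.
The government should cut lump-sum taxes by $1,155.4 billion.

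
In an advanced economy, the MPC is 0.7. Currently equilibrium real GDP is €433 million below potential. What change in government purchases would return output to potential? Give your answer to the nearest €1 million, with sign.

Spending multiplier = 1/(1 − MPC) = 1/(1 − 0.7) = 1/0.3 ≈ 3.333.
Need ΔY = +€433 million, so ΔG = ΔY/k = (+€433 million) × 0.3 ≈ +€130 million.
The government should increase government purchases by €130 million.

+€130 million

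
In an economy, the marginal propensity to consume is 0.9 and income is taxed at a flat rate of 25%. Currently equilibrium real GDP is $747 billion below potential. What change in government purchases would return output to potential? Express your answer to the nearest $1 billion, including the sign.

+$243 billion

Spending multiplier = 1/(1 − c(1−t)) = 1/(1 − 0.9×0.75) = 1/0.325 ≈ 3.077.
Need ΔY = +$747 billion, so ΔG = ΔY/k = (+$747 billion) × 0.325 ≈ +$243 billion.
The government should increase government purchases by $243 billion.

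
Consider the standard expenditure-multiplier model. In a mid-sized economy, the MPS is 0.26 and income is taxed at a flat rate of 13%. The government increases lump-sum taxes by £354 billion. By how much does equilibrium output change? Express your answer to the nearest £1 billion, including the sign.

−£735 billion

MPC = 1 − MPS = 1 − 0.26 = 0.74.
A lump-sum tax change of +£354 billion shifts disposable income by −£354 billion; first-round consumption changes by −c × ΔT = −0.74 × (+£354 billion) = −£261.96 billion.
Expenditure multiplier = 1/(1 − c(1−t)) = 1/(1 − 0.74×0.87) = 1/0.3562 ≈ 2.807.
The tax multiplier is −c × k ≈ −2.077, so ΔY = k × (−c·ΔT) = (−£261.96 billion) / 0.3562 ≈ −£735 billion.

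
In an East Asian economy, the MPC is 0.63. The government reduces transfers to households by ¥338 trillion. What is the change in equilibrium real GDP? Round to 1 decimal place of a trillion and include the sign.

The transfer change shifts disposable income by −¥338 trillion, so first-round consumption changes by c·ΔTR = 0.63 × (−¥338 trillion) = −¥212.94 trillion.
Expenditure multiplier = 1/(1 − MPC) = 1/(1 − 0.63) = 1/0.37 ≈ 2.703.
The transfer multiplier is c × k ≈ 1.703, so ΔY = k × (c·ΔTR) = (−¥212.94 trillion) / 0.37 ≈ −¥575.5 trillion.

−¥575.5 trillion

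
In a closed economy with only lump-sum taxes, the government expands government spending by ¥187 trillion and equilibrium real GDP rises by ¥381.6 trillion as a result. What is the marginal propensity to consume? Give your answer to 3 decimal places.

0.510

Implied spending multiplier k = ΔY/ΔG = 381.6/187 ≈ 2.0406.
Since k = 1/(1 − MPC), MPC = 1 − 1/k = 1 − ΔG/ΔY = 1 − 187/381.6 ≈ 0.510.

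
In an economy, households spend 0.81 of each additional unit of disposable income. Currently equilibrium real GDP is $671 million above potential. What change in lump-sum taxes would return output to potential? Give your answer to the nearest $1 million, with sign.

Spending multiplier = 1/(1 − MPC) = 1/(1 − 0.81) = 1/0.19 ≈ 5.263.
Tax multiplier = −c·k = −0.81/0.19 ≈ −4.263. Need ΔY = −$671 million, so ΔT = ΔY/(−c·k) = −(−$671 million) × 0.19 / 0.81 ≈ +$157 million.
The government should raise lump-sum taxes by $157 million.

+$157 million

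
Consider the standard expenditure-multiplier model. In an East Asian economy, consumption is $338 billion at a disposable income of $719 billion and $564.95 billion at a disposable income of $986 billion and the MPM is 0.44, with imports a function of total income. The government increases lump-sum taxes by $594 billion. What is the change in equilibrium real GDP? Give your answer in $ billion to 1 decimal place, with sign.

−$855.8 billion

MPC = ΔC/ΔYd = (564.95 − 338)/(986 − 719) = 226.95/267 = 0.85.
A lump-sum tax change of +$594 billion shifts disposable income by −$594 billion; first-round consumption changes by −c × ΔT = −0.85 × (+$594 billion) = −$504.9 billion.
Expenditure multiplier = 1/(1 − c + m) = 1/(1 − 0.85 + 0.44) = 1/0.59 ≈ 1.695.
The tax multiplier is −c × k ≈ −1.441, so ΔY = k × (−c·ΔT) = (−$504.9 billion) / 0.59 ≈ −$855.8 billion.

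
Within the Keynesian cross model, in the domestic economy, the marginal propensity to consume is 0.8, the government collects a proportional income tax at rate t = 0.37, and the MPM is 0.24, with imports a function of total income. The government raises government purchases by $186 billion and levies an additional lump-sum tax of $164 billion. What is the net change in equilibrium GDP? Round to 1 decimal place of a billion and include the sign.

+$74.5 billion

Expenditure multiplier = 1/(1 − c(1−t) + m) = 1/(1 − 0.8×0.63 + 0.24) = 1/0.736 ≈ 1.359.
ΔG contributes k·ΔG = (+$186 billion) / 0.736 ≈ +$252.7 billion.
ΔT of +$164 billion changes first-round spending by −c·ΔT = −$131.2 billion, contributing k·(−c·ΔT) = (−$131.2 billion) / 0.736 ≈ −$178.3 billion.
Net ΔY = k(ΔG − c·ΔT) = (+$54.8 billion) / 0.736 ≈ +$74.5 billion.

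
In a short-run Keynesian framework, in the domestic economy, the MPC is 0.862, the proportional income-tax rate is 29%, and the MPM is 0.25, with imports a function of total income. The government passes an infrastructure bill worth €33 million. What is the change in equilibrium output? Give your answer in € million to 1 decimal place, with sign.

+€51.7 million

Spending multiplier = 1/(1 − c(1−t) + m) = 1/(1 − 0.862×0.71 + 0.25) = 1/0.63798 ≈ 1.567.
ΔY = k × ΔG = (+€33 million) / 0.63798 ≈ +€51.7 million.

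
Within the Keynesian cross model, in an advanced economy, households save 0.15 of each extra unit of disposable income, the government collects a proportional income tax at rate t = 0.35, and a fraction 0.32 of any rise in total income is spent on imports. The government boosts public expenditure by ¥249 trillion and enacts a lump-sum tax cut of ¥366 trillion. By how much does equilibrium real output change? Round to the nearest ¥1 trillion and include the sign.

MPC = 1 − MPS = 1 − 0.15 = 0.85.
Expenditure multiplier = 1/(1 − c(1−t) + m) = 1/(1 − 0.85×0.65 + 0.32) = 1/0.7675 ≈ 1.303.
ΔG contributes k·ΔG = (+¥249 trillion) / 0.7675 ≈ +¥324.4 trillion.
ΔT of −¥366 trillion changes first-round spending by −c·ΔT = +¥311.1 trillion, contributing k·(−c·ΔT) = (+¥311.1 trillion) / 0.7675 ≈ +¥405.3 trillion.
Net ΔY = k(ΔG − c·ΔT) = (+¥560.1 trillion) / 0.7675 ≈ +¥730 trillion.

+¥730 trillion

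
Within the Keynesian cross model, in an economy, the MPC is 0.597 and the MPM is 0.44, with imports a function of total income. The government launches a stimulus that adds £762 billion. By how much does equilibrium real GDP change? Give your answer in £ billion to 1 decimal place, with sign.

Spending multiplier = 1/(1 − c + m) = 1/(1 − 0.597 + 0.44) = 1/0.843 ≈ 1.186.
ΔY = k × ΔG = (+£762 billion) / 0.843 ≈ +£903.9 billion.

+£903.9 billion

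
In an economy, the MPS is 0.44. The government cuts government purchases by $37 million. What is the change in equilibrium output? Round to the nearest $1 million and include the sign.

−$84 million

MPC = 1 − MPS = 1 − 0.44 = 0.56.
Spending multiplier = 1/(1 − MPC) = 1/(1 − 0.56) = 1/0.44 ≈ 2.273.
ΔY = k × ΔG = (−$37 million) / 0.44 ≈ −$84 million.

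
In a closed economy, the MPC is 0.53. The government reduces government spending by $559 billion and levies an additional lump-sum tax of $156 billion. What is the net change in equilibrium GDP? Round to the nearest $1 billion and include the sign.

−$1,365 billion

Expenditure multiplier = 1/(1 − MPC) = 1/(1 − 0.53) = 1/0.47 ≈ 2.128.
ΔG contributes k·ΔG = (−$559 billion) / 0.47 ≈ −$1,189.4 billion.
ΔT of +$156 billion changes first-round spending by −c·ΔT = −$82.68 billion, contributing k·(−c·ΔT) = (−$82.68 billion) / 0.47 ≈ −$175.9 billion.
Net ΔY = k(ΔG − c·ΔT) = (−$641.68 billion) / 0.47 ≈ −$1,365 billion.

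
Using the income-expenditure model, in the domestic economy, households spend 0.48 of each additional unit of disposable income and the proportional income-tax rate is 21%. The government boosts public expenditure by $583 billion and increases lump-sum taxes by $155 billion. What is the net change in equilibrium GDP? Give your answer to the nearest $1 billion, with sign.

Expenditure multiplier = 1/(1 − c(1−t)) = 1/(1 − 0.48×0.79) = 1/0.6208 ≈ 1.611.
ΔG contributes k·ΔG = (+$583 billion) / 0.6208 ≈ +$939.1 billion.
ΔT of +$155 billion changes first-round spending by −c·ΔT = −$74.4 billion, contributing k·(−c·ΔT) = (−$74.4 billion) / 0.6208 ≈ −$119.8 billion.
Net ΔY = k(ΔG − c·ΔT) = (+$508.6 billion) / 0.6208 ≈ +$819 billion.

+$819 billion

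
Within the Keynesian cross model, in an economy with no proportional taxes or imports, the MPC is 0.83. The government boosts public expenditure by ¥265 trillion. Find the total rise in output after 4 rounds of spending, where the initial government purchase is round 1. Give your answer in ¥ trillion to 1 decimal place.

¥819.0 trillion

Round 1 adds ΔG = ¥265 trillion; each later round is MPC = 0.83 times the previous.
After 4 rounds: 265 + 219.95 + 182.5585 + 151.523555 = ΔG·(1 − c^4)/(1 − c) = 265 × (1 − 0.47458321)/0.17 ≈ ¥819 trillion.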